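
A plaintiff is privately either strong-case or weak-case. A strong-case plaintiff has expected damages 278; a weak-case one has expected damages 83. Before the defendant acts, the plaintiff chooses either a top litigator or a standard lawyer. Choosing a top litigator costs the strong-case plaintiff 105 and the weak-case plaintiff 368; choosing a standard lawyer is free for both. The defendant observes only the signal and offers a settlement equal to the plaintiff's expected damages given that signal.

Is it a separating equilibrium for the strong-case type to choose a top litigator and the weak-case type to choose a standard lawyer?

Under separation the defendant infers type exactly: top litigator → strong-case (pays 278), standard lawyer → weak-case (pays 83).
Strong-case: top litigator gives 278 − 105 = 173; standard lawyer gives 83 − 0 = 83. No deviation. ✓
Weak-case: standard lawyer gives 83 − 0 = 83; top litigator gives 278 − 368 = -90. No deviation. ✓
Both incentive constraints hold.

Yes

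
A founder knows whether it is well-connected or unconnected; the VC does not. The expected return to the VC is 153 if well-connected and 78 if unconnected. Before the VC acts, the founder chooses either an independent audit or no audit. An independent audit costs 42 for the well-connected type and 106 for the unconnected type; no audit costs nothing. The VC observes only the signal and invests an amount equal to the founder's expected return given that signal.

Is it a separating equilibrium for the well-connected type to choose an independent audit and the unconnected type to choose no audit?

Yes

Under separation the VC infers type exactly: audit → well-connected (pays 153), no audit → unconnected (pays 78).
Well-connected: audit gives 153 − 42 = 111; no audit gives 78 − 0 = 78. No deviation. ✓
Unconnected: no audit gives 78 − 0 = 78; audit gives 153 − 106 = 47. No deviation. ✓
Neither type gains from mimicking the other.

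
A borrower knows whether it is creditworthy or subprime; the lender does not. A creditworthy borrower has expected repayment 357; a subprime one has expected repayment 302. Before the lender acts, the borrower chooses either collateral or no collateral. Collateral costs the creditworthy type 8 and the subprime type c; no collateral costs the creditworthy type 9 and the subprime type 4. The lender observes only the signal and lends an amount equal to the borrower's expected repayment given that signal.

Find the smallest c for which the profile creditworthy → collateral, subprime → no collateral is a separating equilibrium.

59

Under separation: collateral → creditworthy (pays 357); no collateral → subprime (pays 302).
Creditworthy: 357 − 8 = 349 ≥ 302 − 9 = 293. Holds regardless of c. ✓
Subprime: 302 − 4 ≥ 357 − c, so c ≥ 357 − 298 = 59.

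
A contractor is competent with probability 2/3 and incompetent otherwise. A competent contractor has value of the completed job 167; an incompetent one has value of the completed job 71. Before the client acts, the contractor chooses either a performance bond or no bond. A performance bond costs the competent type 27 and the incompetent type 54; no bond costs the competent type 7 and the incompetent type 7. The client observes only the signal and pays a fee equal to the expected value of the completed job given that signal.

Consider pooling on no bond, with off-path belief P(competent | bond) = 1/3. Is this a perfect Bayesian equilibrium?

At the pooled signal (no bond) the client holds the prior 2/3 and pays 2/3·167 + 1/3·71 = 135. Off-path (bond) belief 1/3 gives 1/3·167 + 2/3·71 = 103.
Competent: no bond gives 135 − 7 = 128; bond gives 103 − 27 = 76. Stays. ✓
Incompetent: no bond gives 135 − 7 = 128; bond gives 103 − 54 = 49. Stays. ✓

Yes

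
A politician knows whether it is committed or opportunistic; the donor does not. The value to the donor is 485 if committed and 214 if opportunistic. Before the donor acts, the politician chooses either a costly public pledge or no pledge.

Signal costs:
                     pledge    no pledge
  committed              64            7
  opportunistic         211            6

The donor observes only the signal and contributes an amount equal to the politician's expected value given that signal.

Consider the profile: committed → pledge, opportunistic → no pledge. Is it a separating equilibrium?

Under separation the donor infers type exactly: pledge → committed (pays 485), no pledge → opportunistic (pays 214).
Committed: pledge gives 485 − 64 = 421; no pledge gives 214 − 7 = 207. No deviation. ✓
Opportunistic: no pledge gives 214 − 6 = 208; pledge gives 485 − 211 = 274. Would deviate. ✗

No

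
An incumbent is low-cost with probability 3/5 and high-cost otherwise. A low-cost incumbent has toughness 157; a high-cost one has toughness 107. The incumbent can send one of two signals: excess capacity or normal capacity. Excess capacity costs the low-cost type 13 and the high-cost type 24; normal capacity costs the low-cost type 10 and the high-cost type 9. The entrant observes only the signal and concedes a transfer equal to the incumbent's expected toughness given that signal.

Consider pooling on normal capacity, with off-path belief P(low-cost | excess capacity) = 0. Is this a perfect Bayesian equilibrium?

Yes

At the pooled signal (normal capacity) the entrant holds the prior 3/5 and pays 3/5·157 + 2/5·107 = 137. Off-path (excess capacity) belief 0 gives 0·157 + 1·107 = 107.
Low-cost: normal capacity gives 137 − 10 = 127; excess capacity gives 107 − 13 = 94. Stays. ✓
High-cost: normal capacity gives 137 − 9 = 128; excess capacity gives 107 − 24 = 83. Stays. ✓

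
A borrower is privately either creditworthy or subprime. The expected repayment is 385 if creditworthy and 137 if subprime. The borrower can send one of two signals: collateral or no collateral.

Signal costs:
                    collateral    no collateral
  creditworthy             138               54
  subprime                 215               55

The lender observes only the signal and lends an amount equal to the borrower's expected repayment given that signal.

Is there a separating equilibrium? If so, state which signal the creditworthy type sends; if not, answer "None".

None

Try creditworthy → collateral, subprime → no collateral:
  Under separation the lender infers type exactly: collateral → creditworthy (pays 385), no collateral → subprime (pays 137).
  Creditworthy: collateral gives 385 − 138 = 247; no collateral gives 137 − 54 = 83. No deviation. ✓
  Subprime: no collateral gives 137 − 55 = 82; collateral gives 385 − 215 = 170. Would deviate. ✗
Try creditworthy → no collateral, subprime → collateral:
  Under separation the lender infers type exactly: no collateral → creditworthy (pays 385), collateral → subprime (pays 137).
  Creditworthy: no collateral gives 385 − 54 = 331; collateral gives 137 − 138 = -1. No deviation. ✓
  Subprime: collateral gives 137 − 215 = -78; no collateral gives 385 − 55 = 330. Would deviate. ✗
Neither assignment is incentive-compatible.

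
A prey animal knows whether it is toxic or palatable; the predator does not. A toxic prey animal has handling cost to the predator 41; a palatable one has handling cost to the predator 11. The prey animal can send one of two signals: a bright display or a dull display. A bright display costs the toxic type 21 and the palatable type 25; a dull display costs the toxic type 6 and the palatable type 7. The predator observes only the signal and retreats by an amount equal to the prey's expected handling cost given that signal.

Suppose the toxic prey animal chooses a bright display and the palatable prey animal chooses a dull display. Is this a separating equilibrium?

Under separation the predator infers type exactly: bright display → toxic (pays 41), dull display → palatable (pays 11).
Toxic: bright display gives 41 − 21 = 20; dull display gives 11 − 6 = 5. No deviation. ✓
Palatable: dull display gives 11 − 7 = 4; bright display gives 41 − 25 = 16. Would deviate. ✗

No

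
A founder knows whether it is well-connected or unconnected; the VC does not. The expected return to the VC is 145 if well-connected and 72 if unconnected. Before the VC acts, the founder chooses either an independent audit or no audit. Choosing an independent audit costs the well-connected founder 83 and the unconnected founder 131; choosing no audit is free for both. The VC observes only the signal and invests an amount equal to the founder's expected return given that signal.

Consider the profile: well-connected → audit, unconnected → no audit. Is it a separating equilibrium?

No

If types separate, audit earns payment 145 and no audit earns 72.
Well-connected: audit gives 145 − 83 = 62; no audit gives 72 − 0 = 72. Would deviate. ✗
Unconnected: no audit gives 72 − 0 = 72; audit gives 145 − 131 = 14. No deviation. ✓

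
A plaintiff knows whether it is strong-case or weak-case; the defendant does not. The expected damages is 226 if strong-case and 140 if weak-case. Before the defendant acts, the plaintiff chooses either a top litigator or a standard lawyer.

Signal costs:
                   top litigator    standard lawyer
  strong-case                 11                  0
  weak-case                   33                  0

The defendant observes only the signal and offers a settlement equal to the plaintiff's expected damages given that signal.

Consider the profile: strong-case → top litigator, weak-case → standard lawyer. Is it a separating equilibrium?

No

Under separation the defendant infers type exactly: top litigator → strong-case (pays 226), standard lawyer → weak-case (pays 140).
Strong-case: top litigator gives 226 − 11 = 215; standard lawyer gives 140 − 0 = 140. No deviation. ✓
Weak-case: standard lawyer gives 140 − 0 = 140; top litigator gives 226 − 33 = 193. Would deviate. ✗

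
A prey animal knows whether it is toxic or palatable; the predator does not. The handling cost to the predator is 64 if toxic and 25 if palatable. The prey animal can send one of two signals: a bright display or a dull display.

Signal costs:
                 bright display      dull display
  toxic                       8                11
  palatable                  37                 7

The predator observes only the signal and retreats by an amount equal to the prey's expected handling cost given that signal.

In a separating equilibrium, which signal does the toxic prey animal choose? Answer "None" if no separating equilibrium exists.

Try toxic → bright display, palatable → dull display:
  Under separation the predator infers type exactly: bright display → toxic (pays 64), dull display → palatable (pays 25).
  Toxic: bright display gives 64 − 8 = 56; dull display gives 25 − 11 = 14. No deviation. ✓
  Palatable: dull display gives 25 − 7 = 18; bright display gives 64 − 37 = 27. Would deviate. ✗
Try toxic → dull display, palatable → bright display:
  Under separation the predator infers type exactly: dull display → toxic (pays 64), bright display → palatable (pays 25).
  Toxic: dull display gives 64 − 11 = 53; bright display gives 25 − 8 = 17. No deviation. ✓
  Palatable: bright display gives 25 − 37 = -12; dull display gives 64 − 7 = 57. Would deviate. ✗
Neither assignment is incentive-compatible.

None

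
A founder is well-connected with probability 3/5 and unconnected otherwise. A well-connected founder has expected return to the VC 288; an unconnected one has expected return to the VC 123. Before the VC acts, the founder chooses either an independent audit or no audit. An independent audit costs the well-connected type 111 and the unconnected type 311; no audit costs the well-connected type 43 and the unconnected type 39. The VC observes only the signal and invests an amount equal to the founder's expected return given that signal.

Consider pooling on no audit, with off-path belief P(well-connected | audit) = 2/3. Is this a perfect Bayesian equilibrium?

Yes

On the equilibrium path (no audit) the VC holds the prior 3/5 and pays 3/5·288 + 2/5·123 = 222. Off-path (audit) belief 2/3 gives 2/3·288 + 1/3·123 = 233.
Well-connected: no audit gives 222 − 43 = 179; audit gives 233 − 111 = 122. Stays. ✓
Unconnected: no audit gives 222 − 39 = 183; audit gives 233 − 311 = -78. Stays. ✓
Beliefs are Bayes-consistent on-path and both types best-respond.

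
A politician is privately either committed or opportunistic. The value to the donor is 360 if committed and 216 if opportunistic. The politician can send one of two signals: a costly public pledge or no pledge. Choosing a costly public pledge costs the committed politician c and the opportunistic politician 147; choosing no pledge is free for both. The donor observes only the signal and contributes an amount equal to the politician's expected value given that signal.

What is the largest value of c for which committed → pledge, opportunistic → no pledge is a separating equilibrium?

Under separation: pledge → committed (pays 360); no pledge → opportunistic (pays 216).
Opportunistic: 216 − 0 = 216 ≥ 360 − 147 = 213. Holds regardless of c. ✓
Committed: 360 − c ≥ 216 − 0, so c ≤ 360 − 216 = 144.

144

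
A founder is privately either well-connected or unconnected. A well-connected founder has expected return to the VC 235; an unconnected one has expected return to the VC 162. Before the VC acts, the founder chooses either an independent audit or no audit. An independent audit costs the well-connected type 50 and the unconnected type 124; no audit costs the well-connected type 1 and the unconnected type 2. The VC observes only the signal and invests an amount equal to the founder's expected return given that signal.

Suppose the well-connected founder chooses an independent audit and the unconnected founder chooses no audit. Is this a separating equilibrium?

If types separate, audit earns payment 235 and no audit earns 162.
Well-connected: audit gives 235 − 50 = 185; no audit gives 162 − 1 = 161. No deviation. ✓
Unconnected: no audit gives 162 − 2 = 160; audit gives 235 − 124 = 111. No deviation. ✓
Neither type gains from mimicking the other.

Yes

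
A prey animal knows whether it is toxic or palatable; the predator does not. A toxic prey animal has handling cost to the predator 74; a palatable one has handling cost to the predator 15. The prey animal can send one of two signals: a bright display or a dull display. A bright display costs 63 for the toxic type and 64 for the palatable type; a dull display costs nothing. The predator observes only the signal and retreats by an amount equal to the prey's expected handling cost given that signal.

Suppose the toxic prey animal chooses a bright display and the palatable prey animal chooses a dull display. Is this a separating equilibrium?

Under separation the predator infers type exactly: bright display → toxic (pays 74), dull display → palatable (pays 15).
Toxic: bright display gives 74 − 63 = 11; dull display gives 15 − 0 = 15. Would deviate. ✗
Palatable: dull display gives 15 − 0 = 15; bright display gives 74 − 64 = 10. No deviation. ✓

No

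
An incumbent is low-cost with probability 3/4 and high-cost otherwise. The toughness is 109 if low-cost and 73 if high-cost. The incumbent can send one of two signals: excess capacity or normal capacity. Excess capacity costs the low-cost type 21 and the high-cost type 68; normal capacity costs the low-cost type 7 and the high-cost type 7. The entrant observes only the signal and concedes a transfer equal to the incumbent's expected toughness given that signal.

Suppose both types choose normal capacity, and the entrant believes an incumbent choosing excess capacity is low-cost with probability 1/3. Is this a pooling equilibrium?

Yes

At the pooled signal (normal capacity) the entrant holds the prior 3/4 and pays 3/4·109 + 1/4·73 = 100. Off-path (excess capacity) belief 1/3 gives 1/3·109 + 2/3·73 = 85.
Low-cost: normal capacity gives 100 − 7 = 93; excess capacity gives 85 − 21 = 64. Stays. ✓
High-cost: normal capacity gives 100 − 7 = 93; excess capacity gives 85 − 68 = 17. Stays. ✓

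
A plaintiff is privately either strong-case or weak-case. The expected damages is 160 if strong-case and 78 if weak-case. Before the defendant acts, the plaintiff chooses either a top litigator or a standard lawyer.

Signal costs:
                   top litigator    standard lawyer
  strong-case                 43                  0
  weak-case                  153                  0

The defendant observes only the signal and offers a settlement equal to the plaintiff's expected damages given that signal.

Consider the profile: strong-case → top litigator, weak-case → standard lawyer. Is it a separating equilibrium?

If types separate, top litigator earns payment 160 and standard lawyer earns 78.
Strong-case: top litigator gives 160 − 43 = 117; standard lawyer gives 78 − 0 = 78. No deviation. ✓
Weak-case: standard lawyer gives 78 − 0 = 78; top litigator gives 160 − 153 = 7. No deviation. ✓
Neither type gains from mimicking the other.

Yes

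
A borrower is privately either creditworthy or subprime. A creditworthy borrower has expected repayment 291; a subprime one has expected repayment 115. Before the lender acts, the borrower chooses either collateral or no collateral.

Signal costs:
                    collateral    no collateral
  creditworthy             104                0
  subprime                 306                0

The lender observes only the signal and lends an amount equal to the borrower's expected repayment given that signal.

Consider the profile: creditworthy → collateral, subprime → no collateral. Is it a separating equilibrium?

Yes

If types separate, collateral earns payment 291 and no collateral earns 115.
Creditworthy: collateral gives 291 − 104 = 187; no collateral gives 115 − 0 = 115. No deviation. ✓
Subprime: no collateral gives 115 − 0 = 115; collateral gives 291 − 306 = -15. No deviation. ✓
Neither type gains from mimicking the other.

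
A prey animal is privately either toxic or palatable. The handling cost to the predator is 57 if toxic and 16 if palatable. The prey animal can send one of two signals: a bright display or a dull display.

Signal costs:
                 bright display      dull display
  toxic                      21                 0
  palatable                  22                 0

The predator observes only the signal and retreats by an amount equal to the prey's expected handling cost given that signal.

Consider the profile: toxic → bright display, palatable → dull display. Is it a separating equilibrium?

If types separate, bright display earns payment 57 and dull display earns 16.
Toxic: bright display gives 57 − 21 = 36; dull display gives 16 − 0 = 16. No deviation. ✓
Palatable: dull display gives 16 − 0 = 16; bright display gives 57 − 22 = 35. Would deviate. ✗

No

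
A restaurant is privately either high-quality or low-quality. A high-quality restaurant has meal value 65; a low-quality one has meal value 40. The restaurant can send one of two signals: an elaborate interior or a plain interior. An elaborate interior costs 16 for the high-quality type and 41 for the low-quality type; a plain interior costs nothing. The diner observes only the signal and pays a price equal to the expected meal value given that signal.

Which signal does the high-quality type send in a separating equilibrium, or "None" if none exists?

Try high-quality → elaborate interior, low-quality → plain interior:
  Under separation the diner infers type exactly: elaborate interior → high-quality (pays 65), plain interior → low-quality (pays 40).
  High-quality: elaborate interior gives 65 − 16 = 49; plain interior gives 40 − 0 = 40. No deviation. ✓
  Low-quality: plain interior gives 40 − 0 = 40; elaborate interior gives 65 − 41 = 24. No deviation. ✓
Both hold — the high-quality type sends elaborate interior.

elaborate interior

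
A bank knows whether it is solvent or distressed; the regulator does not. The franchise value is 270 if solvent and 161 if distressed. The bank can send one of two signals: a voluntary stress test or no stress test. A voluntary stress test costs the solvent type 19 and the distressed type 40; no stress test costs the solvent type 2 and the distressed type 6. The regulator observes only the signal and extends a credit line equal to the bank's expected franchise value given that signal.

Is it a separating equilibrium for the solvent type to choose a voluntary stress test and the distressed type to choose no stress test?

If types separate, stress test earns payment 270 and no stress test earns 161.
Solvent: stress test gives 270 − 19 = 251; no stress test gives 161 − 2 = 159. No deviation. ✓
Distressed: no stress test gives 161 − 6 = 155; stress test gives 270 − 40 = 230. Would deviate. ✗

No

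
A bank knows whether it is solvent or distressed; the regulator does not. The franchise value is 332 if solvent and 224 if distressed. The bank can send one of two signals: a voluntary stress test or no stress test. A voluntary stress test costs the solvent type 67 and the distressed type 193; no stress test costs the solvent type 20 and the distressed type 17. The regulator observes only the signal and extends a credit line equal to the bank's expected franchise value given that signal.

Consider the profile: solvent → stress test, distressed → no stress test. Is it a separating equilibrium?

If types separate, stress test earns payment 332 and no stress test earns 224.
Solvent: stress test gives 332 − 67 = 265; no stress test gives 224 − 20 = 204. No deviation. ✓
Distressed: no stress test gives 224 − 17 = 207; stress test gives 332 − 193 = 139. No deviation. ✓
Neither type gains from mimicking the other.

Yes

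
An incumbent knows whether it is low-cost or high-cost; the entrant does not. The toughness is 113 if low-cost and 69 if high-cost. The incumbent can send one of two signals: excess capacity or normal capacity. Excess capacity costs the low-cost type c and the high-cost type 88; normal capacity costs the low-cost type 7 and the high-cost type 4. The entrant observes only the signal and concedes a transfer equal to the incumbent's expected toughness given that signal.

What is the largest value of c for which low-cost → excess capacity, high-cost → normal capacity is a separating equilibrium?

51

Under separation: excess capacity → low-cost (pays 113); normal capacity → high-cost (pays 69).
High-cost: 69 − 4 = 65 ≥ 113 − 88 = 25. Holds regardless of c. ✓
Low-cost: 113 − c ≥ 69 − 7, so c ≤ 113 − 62 = 51.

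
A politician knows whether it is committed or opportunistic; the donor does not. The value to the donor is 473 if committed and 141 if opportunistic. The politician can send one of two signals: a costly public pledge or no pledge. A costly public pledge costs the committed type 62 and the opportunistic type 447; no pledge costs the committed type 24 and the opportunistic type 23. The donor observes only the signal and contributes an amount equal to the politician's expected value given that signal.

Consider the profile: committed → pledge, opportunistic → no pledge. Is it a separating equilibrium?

Under separation the donor infers type exactly: pledge → committed (pays 473), no pledge → opportunistic (pays 141).
Committed: pledge gives 473 − 62 = 411; no pledge gives 141 − 24 = 117. No deviation. ✓
Opportunistic: no pledge gives 141 − 23 = 118; pledge gives 473 − 447 = 26. No deviation. ✓
Both incentive constraints hold.

Yes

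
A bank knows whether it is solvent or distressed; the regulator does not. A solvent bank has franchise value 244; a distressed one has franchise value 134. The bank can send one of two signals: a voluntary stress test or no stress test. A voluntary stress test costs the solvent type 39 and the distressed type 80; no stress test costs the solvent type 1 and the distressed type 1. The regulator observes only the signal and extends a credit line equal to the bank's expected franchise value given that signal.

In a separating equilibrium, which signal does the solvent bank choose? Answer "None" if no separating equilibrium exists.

Try solvent → stress test, distressed → no stress test:
  If types separate, stress test earns payment 244 and no stress test earns 134.
  Solvent: stress test gives 244 − 39 = 205; no stress test gives 134 − 1 = 133. No deviation. ✓
  Distressed: no stress test gives 134 − 1 = 133; stress test gives 244 − 80 = 164. Would deviate. ✗
Try solvent → no stress test, distressed → stress test:
  If types separate, no stress test earns payment 244 and stress test earns 134.
  Solvent: no stress test gives 244 − 1 = 243; stress test gives 134 − 39 = 95. No deviation. ✓
  Distressed: stress test gives 134 − 80 = 54; no stress test gives 244 − 1 = 243. Would deviate. ✗
Neither assignment is incentive-compatible.

None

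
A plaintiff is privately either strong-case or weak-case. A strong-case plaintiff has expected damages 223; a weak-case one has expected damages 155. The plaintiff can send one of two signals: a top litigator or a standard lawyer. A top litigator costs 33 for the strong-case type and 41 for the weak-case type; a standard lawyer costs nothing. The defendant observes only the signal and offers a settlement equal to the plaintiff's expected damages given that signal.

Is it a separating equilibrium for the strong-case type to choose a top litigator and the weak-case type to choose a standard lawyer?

No

If types separate, top litigator earns payment 223 and standard lawyer earns 155.
Strong-case: top litigator gives 223 − 33 = 190; standard lawyer gives 155 − 0 = 155. No deviation. ✓
Weak-case: standard lawyer gives 155 − 0 = 155; top litigator gives 223 − 41 = 182. Would deviate. ✗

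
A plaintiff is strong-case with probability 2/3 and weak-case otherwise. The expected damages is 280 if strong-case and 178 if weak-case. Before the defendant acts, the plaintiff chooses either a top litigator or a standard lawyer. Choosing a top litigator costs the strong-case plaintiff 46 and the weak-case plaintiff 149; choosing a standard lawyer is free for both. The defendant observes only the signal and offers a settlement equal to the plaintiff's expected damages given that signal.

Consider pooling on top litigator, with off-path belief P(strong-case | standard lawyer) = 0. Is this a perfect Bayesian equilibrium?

No

At the pooled signal (top litigator) the defendant holds the prior 2/3 and pays 2/3·280 + 1/3·178 = 246. Off-path (standard lawyer) belief 0 gives 0·280 + 1·178 = 178.
Strong-case: top litigator gives 246 − 46 = 200; standard lawyer gives 178 − 0 = 178. Stays. ✓
Weak-case: top litigator gives 246 − 149 = 97; standard lawyer gives 178 − 0 = 178. Deviates. ✗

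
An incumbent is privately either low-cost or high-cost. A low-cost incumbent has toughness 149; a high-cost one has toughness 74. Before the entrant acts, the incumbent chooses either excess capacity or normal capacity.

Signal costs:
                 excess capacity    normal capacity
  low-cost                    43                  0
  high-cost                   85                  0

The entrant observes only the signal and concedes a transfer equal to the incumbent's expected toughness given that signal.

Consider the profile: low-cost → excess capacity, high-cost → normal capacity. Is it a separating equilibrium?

If types separate, excess capacity earns payment 149 and normal capacity earns 74.
Low-cost: excess capacity gives 149 − 43 = 106; normal capacity gives 74 − 0 = 74. No deviation. ✓
High-cost: normal capacity gives 74 − 0 = 74; excess capacity gives 149 − 85 = 64. No deviation. ✓
Neither type gains from mimicking the other.

Yes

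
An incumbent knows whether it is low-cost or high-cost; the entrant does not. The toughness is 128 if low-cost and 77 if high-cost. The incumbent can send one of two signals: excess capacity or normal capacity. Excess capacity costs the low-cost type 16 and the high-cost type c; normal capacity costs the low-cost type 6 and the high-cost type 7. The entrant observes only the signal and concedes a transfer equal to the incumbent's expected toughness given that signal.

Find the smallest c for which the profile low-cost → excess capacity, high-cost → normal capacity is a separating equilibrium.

Under separation: excess capacity → low-cost (pays 128); normal capacity → high-cost (pays 77).
Low-cost: 128 − 16 = 112 ≥ 77 − 6 = 71. Holds regardless of c. ✓
High-cost: 77 − 7 ≥ 128 − c, so c ≥ 128 − 70 = 58.

58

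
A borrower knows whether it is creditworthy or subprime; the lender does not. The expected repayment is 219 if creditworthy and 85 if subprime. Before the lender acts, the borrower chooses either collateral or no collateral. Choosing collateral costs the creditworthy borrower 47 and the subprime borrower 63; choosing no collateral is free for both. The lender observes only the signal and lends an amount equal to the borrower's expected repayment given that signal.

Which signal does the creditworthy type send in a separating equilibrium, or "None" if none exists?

None

Try creditworthy → collateral, subprime → no collateral:
  Under separation the lender infers type exactly: collateral → creditworthy (pays 219), no collateral → subprime (pays 85).
  Creditworthy: collateral gives 219 − 47 = 172; no collateral gives 85 − 0 = 85. No deviation. ✓
  Subprime: no collateral gives 85 − 0 = 85; collateral gives 219 − 63 = 156. Would deviate. ✗
Try creditworthy → no collateral, subprime → collateral:
  Under separation the lender infers type exactly: no collateral → creditworthy (pays 219), collateral → subprime (pays 85).
  Creditworthy: no collateral gives 219 − 0 = 219; collateral gives 85 − 47 = 38. No deviation. ✓
  Subprime: collateral gives 85 − 63 = 22; no collateral gives 219 − 0 = 219. Would deviate. ✗
Neither assignment is incentive-compatible.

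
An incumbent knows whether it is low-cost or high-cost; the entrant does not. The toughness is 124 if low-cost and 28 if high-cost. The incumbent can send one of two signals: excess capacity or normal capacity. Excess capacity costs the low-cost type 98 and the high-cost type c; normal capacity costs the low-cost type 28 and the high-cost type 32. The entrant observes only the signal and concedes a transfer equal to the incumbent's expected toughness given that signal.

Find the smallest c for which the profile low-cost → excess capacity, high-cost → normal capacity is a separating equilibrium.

Under separation: excess capacity → low-cost (pays 124); normal capacity → high-cost (pays 28).
Low-cost: 124 − 98 = 26 ≥ 28 − 28 = 0. Holds regardless of c. ✓
High-cost: 28 − 32 ≥ 124 − c, so c ≥ 124 − -4 = 128.

128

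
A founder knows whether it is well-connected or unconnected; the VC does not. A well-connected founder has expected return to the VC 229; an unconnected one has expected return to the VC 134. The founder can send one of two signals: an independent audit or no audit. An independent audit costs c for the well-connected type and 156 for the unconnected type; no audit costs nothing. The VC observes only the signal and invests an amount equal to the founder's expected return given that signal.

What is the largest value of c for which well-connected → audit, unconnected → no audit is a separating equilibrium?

95

Under separation: audit → well-connected (pays 229); no audit → unconnected (pays 134).
Unconnected: 134 − 0 = 134 ≥ 229 − 156 = 73. Holds regardless of c. ✓
Well-connected: 229 − c ≥ 134 − 0, so c ≤ 229 − 134 = 95.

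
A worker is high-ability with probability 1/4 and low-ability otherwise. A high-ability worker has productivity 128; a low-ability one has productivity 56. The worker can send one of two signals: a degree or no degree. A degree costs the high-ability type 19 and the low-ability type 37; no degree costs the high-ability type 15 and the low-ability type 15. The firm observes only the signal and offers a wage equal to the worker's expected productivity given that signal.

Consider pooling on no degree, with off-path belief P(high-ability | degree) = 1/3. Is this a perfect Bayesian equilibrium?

At the pooled signal (no degree) the firm holds the prior 1/4 and pays 1/4·128 + 3/4·56 = 74. Off-path (degree) belief 1/3 gives 1/3·128 + 2/3·56 = 80.
High-ability: no degree gives 74 − 15 = 59; degree gives 80 − 19 = 61. Deviates. ✗
Low-ability: no degree gives 74 − 15 = 59; degree gives 80 − 37 = 43. Stays. ✓

No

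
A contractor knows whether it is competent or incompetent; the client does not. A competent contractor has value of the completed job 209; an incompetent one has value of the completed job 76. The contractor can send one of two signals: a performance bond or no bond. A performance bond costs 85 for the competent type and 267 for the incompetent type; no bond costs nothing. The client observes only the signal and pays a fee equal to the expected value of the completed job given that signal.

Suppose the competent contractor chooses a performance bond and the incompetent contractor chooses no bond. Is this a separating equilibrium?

Yes

Under separation the client infers type exactly: bond → competent (pays 209), no bond → incompetent (pays 76).
Competent: bond gives 209 − 85 = 124; no bond gives 76 − 0 = 76. No deviation. ✓
Incompetent: no bond gives 76 − 0 = 76; bond gives 209 − 267 = -58. No deviation. ✓
Neither type gains from mimicking the other.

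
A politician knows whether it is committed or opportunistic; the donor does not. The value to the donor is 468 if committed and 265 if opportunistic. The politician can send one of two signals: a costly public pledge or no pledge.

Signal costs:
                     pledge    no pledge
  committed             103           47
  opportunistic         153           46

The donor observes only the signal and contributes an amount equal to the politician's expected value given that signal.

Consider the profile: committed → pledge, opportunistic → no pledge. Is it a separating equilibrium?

If types separate, pledge earns payment 468 and no pledge earns 265.
Committed: pledge gives 468 − 103 = 365; no pledge gives 265 − 47 = 218. No deviation. ✓
Opportunistic: no pledge gives 265 − 46 = 219; pledge gives 468 − 153 = 315. Would deviate. ✗

No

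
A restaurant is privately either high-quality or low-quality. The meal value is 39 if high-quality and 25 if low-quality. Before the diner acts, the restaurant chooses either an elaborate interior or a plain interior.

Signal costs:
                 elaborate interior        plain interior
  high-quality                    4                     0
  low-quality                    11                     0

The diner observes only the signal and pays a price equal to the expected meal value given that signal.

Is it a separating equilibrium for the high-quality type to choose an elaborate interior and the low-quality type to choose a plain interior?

No

If types separate, elaborate interior earns payment 39 and plain interior earns 25.
High-quality: elaborate interior gives 39 − 4 = 35; plain interior gives 25 − 0 = 25. No deviation. ✓
Low-quality: plain interior gives 25 − 0 = 25; elaborate interior gives 39 − 11 = 28. Would deviate. ✗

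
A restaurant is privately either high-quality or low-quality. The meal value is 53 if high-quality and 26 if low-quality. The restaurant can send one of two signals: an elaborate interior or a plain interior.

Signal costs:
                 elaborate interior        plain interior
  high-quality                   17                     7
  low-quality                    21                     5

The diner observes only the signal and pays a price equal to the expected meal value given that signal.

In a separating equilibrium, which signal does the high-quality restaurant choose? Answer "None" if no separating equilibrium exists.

Try high-quality → elaborate interior, low-quality → plain interior:
  If types separate, elaborate interior earns payment 53 and plain interior earns 26.
  High-quality: elaborate interior gives 53 − 17 = 36; plain interior gives 26 − 7 = 19. No deviation. ✓
  Low-quality: plain interior gives 26 − 5 = 21; elaborate interior gives 53 − 21 = 32. Would deviate. ✗
Try high-quality → plain interior, low-quality → elaborate interior:
  If types separate, plain interior earns payment 53 and elaborate interior earns 26.
  High-quality: plain interior gives 53 − 7 = 46; elaborate interior gives 26 − 17 = 9. No deviation. ✓
  Low-quality: elaborate interior gives 26 − 21 = 5; plain interior gives 53 − 5 = 48. Would deviate. ✗
Neither assignment is incentive-compatible.

None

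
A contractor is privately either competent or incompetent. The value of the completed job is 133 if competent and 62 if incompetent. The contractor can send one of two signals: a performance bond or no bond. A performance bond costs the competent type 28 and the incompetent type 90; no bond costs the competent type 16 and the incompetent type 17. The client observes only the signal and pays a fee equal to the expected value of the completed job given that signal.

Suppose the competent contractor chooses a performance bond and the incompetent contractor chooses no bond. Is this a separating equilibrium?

Yes

If types separate, bond earns payment 133 and no bond earns 62.
Competent: bond gives 133 − 28 = 105; no bond gives 62 − 16 = 46. No deviation. ✓
Incompetent: no bond gives 62 − 17 = 45; bond gives 133 − 90 = 43. No deviation. ✓
Neither type gains from mimicking the other.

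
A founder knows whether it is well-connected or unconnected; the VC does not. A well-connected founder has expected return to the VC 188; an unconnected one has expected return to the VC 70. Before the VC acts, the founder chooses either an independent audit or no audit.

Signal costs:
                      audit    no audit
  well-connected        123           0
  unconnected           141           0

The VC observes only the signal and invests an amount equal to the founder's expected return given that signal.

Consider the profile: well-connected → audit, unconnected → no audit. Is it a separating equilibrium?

No

Under separation the VC infers type exactly: audit → well-connected (pays 188), no audit → unconnected (pays 70).
Well-connected: audit gives 188 − 123 = 65; no audit gives 70 − 0 = 70. Would deviate. ✗
Unconnected: no audit gives 70 − 0 = 70; audit gives 188 − 141 = 47. No deviation. ✓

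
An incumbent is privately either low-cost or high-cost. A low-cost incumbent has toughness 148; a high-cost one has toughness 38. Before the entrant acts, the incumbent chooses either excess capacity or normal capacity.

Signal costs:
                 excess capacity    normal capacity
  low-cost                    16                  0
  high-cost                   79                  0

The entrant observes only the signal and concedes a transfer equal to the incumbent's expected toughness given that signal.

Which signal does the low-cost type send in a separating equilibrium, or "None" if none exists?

Try low-cost → excess capacity, high-cost → normal capacity:
  Under separation the entrant infers type exactly: excess capacity → low-cost (pays 148), normal capacity → high-cost (pays 38).
  Low-cost: excess capacity gives 148 − 16 = 132; normal capacity gives 38 − 0 = 38. No deviation. ✓
  High-cost: normal capacity gives 38 − 0 = 38; excess capacity gives 148 − 79 = 69. Would deviate. ✗
Try low-cost → normal capacity, high-cost → excess capacity:
  Under separation the entrant infers type exactly: normal capacity → low-cost (pays 148), excess capacity → high-cost (pays 38).
  Low-cost: normal capacity gives 148 − 0 = 148; excess capacity gives 38 − 16 = 22. No deviation. ✓
  High-cost: excess capacity gives 38 − 79 = -41; normal capacity gives 148 − 0 = 148. Would deviate. ✗
Neither assignment is incentive-compatible.

None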